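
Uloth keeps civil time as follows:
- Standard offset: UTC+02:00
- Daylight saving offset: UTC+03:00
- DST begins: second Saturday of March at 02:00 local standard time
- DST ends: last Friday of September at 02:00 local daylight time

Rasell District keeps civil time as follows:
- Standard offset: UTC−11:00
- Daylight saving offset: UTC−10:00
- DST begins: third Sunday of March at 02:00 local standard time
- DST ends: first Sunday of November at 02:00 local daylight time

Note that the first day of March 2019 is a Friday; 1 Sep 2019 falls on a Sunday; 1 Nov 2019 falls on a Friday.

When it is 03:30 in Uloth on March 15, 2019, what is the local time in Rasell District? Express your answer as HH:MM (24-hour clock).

1 March 2019 is a Friday, so the first Saturday is March 2 and the second is March 9.
1 September 2019 is a Sunday, so Fridays fall on 6, 13, 20, 27; the last is September 27.
March 15, 2019 lies within the daylight-saving period (9 March – 27 September), so Uloth is on daylight time, UTC+03:00.
03:30 Uloth − 3h = 00:30 UTC.
1 March 2019 is a Friday, so the first Sunday is March 3 and the third is March 17.
1 November 2019 is a Friday, so the first Sunday is November 3.
At the standard offset (UTC−11:00), 00:30 UTC − 11h = 13:30 Rasell District standard time (rolling into the previous day, 14 March 2019).
The standard-time date in Rasell District, March 14, 2019, does not fall between 17 March and 3 November, so daylight saving is not in effect and Rasell District is at UTC−11:00.
00:30 UTC − 11h = 13:30 Rasell District (rolling into the previous day, 14 March 2019).

13:30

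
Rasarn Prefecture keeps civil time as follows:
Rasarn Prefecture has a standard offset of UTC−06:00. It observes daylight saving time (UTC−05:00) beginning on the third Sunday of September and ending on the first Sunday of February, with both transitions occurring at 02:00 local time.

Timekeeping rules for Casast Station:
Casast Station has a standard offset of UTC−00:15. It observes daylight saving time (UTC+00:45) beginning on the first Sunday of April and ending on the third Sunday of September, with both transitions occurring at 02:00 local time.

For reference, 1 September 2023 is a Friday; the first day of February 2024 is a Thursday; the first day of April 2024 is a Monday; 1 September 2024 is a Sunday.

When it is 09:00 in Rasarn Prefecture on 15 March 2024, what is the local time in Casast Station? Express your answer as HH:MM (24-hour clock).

1 September 2023 is a Friday, so the first Sunday is September 3 and the third is September 17.
1 February 2024 is a Thursday, so the first Sunday is February 4.
Daylight saving runs 17 September 2023 – 4 February 2024; 15 March 2024 is outside that window, so Rasarn Prefecture is on standard time at UTC−06:00.
09:00 Rasarn Prefecture + 6h = 15:00 UTC.
1 April 2024 is a Monday, so the first Sunday is April 7.
1 September 2024 is a Sunday, so the first Sunday is September 1 and the third is September 15.
At the standard offset (UTC−00:15), 15:00 UTC − 0h15m = 14:45 Casast Station standard time.
Daylight saving runs 7 April – 15 September; the standard-time date in Casast Station, 15 March 2024, is outside that window, so Casast Station is on standard time at UTC−00:15.
15:00 UTC − 0h15m = 14:45 Casast Station.

14:45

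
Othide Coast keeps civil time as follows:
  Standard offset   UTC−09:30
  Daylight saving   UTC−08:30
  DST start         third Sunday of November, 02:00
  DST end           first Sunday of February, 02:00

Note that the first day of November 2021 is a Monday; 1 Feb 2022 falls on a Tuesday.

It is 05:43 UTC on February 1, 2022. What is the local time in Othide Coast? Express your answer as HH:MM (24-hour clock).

21:13

1 November 2021 is a Monday, so the first Sunday is November 7 and the third is November 21.
1 February 2022 is a Tuesday, so the first Sunday is February 6.
At the standard offset (UTC−09:30), 05:43 UTC − 9h30m = 20:13 Othide Coast standard time (rolling into the previous day, 31 January 2022).
Daylight saving runs 21 November 2021 – 6 February 2022; the standard-time date in Othide Coast, January 31, 2022, is inside that window, so Othide Coast is at UTC−08:30.
05:43 UTC − 8h30m = 21:13 local (rolling into the previous day, 31 January 2022).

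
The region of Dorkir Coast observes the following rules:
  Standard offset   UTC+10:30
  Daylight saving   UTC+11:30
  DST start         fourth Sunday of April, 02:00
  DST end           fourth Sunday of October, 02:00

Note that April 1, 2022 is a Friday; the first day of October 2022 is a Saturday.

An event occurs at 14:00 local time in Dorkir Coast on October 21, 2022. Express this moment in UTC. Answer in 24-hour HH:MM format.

1 April 2022 is a Friday, so the first Sunday is April 3 and the fourth is April 24.
1 October 2022 is a Saturday, so the first Sunday is October 2 and the fourth is October 23.
Daylight saving runs 24 April – 23 October; October 21, 2022 is inside that window, so Dorkir Coast is at UTC+11:30.
14:00 local − 11h30m = 02:30 UTC.

02:30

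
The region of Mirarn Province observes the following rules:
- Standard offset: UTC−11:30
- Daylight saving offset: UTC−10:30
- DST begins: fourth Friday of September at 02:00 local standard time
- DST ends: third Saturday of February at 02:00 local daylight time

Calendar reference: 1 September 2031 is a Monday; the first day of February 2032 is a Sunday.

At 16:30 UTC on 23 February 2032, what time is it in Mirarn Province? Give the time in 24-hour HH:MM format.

1 September 2031 is a Monday, so the first Friday is September 5 and the fourth is September 26.
1 February 2032 is a Sunday, so the first Saturday is February 7 and the third is February 21.
At the standard offset (UTC−11:30), 16:30 UTC − 11h30m = 05:00 Mirarn Province standard time.
The standard-time date in Mirarn Province, 23 February 2032, is outside the daylight-saving period (26 September 2031 – 21 February 2032), so Mirarn Province is on standard time, UTC−11:30.
16:30 UTC − 11h30m = 05:00 local.

05:00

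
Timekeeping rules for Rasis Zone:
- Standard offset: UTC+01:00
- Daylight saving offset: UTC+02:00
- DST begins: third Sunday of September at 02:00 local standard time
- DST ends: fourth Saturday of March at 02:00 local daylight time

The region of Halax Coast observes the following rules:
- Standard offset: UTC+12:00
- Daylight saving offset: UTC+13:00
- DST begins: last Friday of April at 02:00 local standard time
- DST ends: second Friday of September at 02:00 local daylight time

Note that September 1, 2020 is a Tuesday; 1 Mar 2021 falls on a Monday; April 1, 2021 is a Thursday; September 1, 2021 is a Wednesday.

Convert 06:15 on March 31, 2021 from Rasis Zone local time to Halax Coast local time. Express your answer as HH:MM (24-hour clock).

1 September 2020 is a Tuesday, so the first Sunday is September 6 and the third is September 20.
1 March 2021 is a Monday, so the first Saturday is March 6 and the fourth is March 27.
March 31, 2021 is outside the daylight-saving period (20 September 2020 – 27 March 2021), so Rasis Zone is on standard time, UTC+01:00.
06:15 Rasis Zone − 1h = 05:15 UTC.
1 April 2021 is a Thursday, so Fridays fall on 2, 9, 16, 23, 30; the last is April 30.
1 September 2021 is a Wednesday, so the first Friday is September 3 and the second is September 10.
At the standard offset (UTC+12:00), 05:15 UTC + 12h = 17:15 Halax Coast standard time.
The standard-time date in Halax Coast, March 31, 2021, is outside the daylight-saving period (30 April – 10 September), so Halax Coast is on standard time, UTC+12:00.
05:15 UTC + 12h = 17:15 Halax Coast.

17:15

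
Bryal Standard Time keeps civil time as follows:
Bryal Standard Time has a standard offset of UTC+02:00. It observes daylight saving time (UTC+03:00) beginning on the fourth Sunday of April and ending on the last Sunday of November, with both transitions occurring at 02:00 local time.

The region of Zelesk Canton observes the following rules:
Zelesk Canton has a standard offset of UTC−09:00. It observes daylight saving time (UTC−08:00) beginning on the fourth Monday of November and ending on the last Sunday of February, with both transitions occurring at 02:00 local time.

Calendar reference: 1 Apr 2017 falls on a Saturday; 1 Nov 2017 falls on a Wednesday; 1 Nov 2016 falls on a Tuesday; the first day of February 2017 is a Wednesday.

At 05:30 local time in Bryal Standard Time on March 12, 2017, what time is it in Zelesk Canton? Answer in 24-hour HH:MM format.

1 April 2017 is a Saturday, so the first Sunday is April 2 and the fourth is April 23.
1 November 2017 is a Wednesday, so Sundays fall on 5, 12, 19, 26; the last is November 26.
March 12, 2017 does not fall between 23 April and 26 November, so daylight saving is not in effect and Bryal Standard Time is at UTC+02:00.
05:30 Bryal Standard Time − 2h = 03:30 UTC.
1 November 2016 is a Tuesday, so the first Monday is November 7 and the fourth is November 28.
1 February 2017 is a Wednesday, so Sundays fall on 5, 12, 19, 26; the last is February 26.
At the standard offset (UTC−09:00), 03:30 UTC − 9h = 18:30 Zelesk Canton standard time (rolling into the previous day, 11 March 2017).
The standard-time date in Zelesk Canton, March 11, 2017, does not fall between 28 November 2016 and 26 February 2017, so daylight saving is not in effect and Zelesk Canton is at UTC−09:00.
03:30 UTC − 9h = 18:30 Zelesk Canton (rolling into the previous day, 11 March 2017).

18:30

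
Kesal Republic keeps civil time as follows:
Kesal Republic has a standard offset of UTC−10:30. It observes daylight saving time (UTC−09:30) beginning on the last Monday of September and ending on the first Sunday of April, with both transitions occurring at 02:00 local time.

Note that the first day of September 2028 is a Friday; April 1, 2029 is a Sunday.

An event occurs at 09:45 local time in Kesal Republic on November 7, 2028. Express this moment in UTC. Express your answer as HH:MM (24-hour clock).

1 September 2028 is a Friday, so Mondays fall on 4, 11, 18, 25; the last is September 25.
1 April 2029 is a Sunday, so the first Sunday is April 1.
November 7, 2028 falls between 25 September 2028 and 1 April 2029, so daylight saving is in effect and Kesal Republic is at UTC−09:30.
09:45 local + 9h30m = 19:15 UTC.

19:15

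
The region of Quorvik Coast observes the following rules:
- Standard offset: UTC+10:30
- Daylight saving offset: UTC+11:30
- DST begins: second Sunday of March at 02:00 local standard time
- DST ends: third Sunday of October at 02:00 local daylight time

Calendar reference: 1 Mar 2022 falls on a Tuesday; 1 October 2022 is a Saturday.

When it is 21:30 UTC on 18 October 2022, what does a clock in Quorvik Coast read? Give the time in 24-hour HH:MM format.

1 March 2022 is a Tuesday, so the first Sunday is March 6 and the second is March 13.
1 October 2022 is a Saturday, so the first Sunday is October 2 and the third is October 16.
At the standard offset (UTC+10:30), 21:30 UTC + 10h30m = 08:00 Quorvik Coast standard time (rolling into the next day, 19 October 2022).
The standard-time date in Quorvik Coast, 19 October 2022, is outside the daylight-saving period (13 March – 16 October), so Quorvik Coast is on standard time, UTC+10:30.
21:30 UTC + 10h30m = 08:00 local (rolling into the next day, 19 October 2022).

08:00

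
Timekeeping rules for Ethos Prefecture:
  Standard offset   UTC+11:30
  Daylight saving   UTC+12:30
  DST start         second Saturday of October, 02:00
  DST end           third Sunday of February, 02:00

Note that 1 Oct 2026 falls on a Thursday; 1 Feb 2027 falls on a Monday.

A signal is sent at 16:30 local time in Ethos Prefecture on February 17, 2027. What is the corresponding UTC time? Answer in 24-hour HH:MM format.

1 October 2026 is a Thursday, so the first Saturday is October 3 and the second is October 10.
1 February 2027 is a Monday, so the first Sunday is February 7 and the third is February 21.
February 17, 2027 lies within the daylight-saving period (10 October 2026 – 21 February 2027), so Ethos Prefecture is on daylight time, UTC+12:30.
16:30 local − 12h30m = 04:00 UTC.

04:00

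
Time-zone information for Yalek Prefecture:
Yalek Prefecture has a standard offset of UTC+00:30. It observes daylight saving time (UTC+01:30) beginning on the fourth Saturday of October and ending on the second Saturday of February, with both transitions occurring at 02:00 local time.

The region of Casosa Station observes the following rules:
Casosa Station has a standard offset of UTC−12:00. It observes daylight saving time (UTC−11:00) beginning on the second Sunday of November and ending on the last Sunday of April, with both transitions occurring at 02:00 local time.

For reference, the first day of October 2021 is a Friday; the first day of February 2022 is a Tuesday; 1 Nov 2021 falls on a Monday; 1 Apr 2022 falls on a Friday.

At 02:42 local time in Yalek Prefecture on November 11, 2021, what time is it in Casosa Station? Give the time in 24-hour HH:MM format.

13:12

1 October 2021 is a Friday, so the first Saturday is October 2 and the fourth is October 23.
1 February 2022 is a Tuesday, so the first Saturday is February 5 and the second is February 12.
November 11, 2021 falls between 23 October 2021 and 12 February 2022, so daylight saving is in effect and Yalek Prefecture is at UTC+01:30.
02:42 Yalek Prefecture − 1h30m = 01:12 UTC.
1 November 2021 is a Monday, so the first Sunday is November 7 and the second is November 14.
1 April 2022 is a Friday, so Sundays fall on 3, 10, 17, 24; the last is April 24.
At the standard offset (UTC−12:00), 01:12 UTC − 12h = 13:12 Casosa Station standard time (rolling into the previous day, 10 November 2021).
Daylight saving runs 14 November 2021 – 24 April 2022; the standard-time date in Casosa Station, November 10, 2021, is outside that window, so Casosa Station is on standard time at UTC−12:00.
01:12 UTC − 12h = 13:12 Casosa Station (rolling into the previous day, 10 November 2021).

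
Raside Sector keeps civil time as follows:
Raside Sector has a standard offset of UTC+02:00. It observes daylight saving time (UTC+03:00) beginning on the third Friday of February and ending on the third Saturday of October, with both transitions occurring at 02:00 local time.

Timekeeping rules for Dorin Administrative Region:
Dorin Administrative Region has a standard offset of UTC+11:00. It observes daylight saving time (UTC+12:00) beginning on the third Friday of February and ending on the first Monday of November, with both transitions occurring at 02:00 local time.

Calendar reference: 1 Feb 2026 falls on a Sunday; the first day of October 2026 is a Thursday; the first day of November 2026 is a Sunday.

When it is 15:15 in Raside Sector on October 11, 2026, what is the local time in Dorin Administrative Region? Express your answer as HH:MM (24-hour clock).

00:15

1 February 2026 is a Sunday, so the first Friday is February 6 and the third is February 20.
1 October 2026 is a Thursday, so the first Saturday is October 3 and the third is October 17.
October 11, 2026 falls between 20 February and 17 October, so daylight saving is in effect and Raside Sector is at UTC+03:00.
15:15 Raside Sector − 3h = 12:15 UTC.
1 February 2026 is a Sunday, so the first Friday is February 6 and the third is February 20.
1 November 2026 is a Sunday, so the first Monday is November 2.
At the standard offset (UTC+11:00), 12:15 UTC + 11h = 23:15 Dorin Administrative Region standard time.
The standard-time date in Dorin Administrative Region, October 11, 2026, falls between 20 February and 2 November, so daylight saving is in effect and Dorin Administrative Region is at UTC+12:00.
12:15 UTC + 12h = 00:15 Dorin Administrative Region (rolling into the next day, 12 October 2026).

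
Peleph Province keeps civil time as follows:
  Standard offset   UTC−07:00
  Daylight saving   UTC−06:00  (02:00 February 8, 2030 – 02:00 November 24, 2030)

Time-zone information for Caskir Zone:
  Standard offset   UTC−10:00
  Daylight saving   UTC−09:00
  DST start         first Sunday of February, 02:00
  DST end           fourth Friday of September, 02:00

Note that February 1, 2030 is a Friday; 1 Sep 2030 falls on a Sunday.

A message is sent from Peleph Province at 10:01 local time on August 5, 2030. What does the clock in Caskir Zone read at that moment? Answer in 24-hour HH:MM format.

07:01

August 5, 2030 lies within the daylight-saving period (8 February – 24 November), so Peleph Province is on daylight time, UTC−06:00.
10:01 Peleph Province + 6h = 16:01 UTC.
1 February 2030 is a Friday, so the first Sunday is February 3.
1 September 2030 is a Sunday, so the first Friday is September 6 and the fourth is September 27.
At the standard offset (UTC−10:00), 16:01 UTC − 10h = 06:01 Caskir Zone standard time.
The standard-time date in Caskir Zone, August 5, 2030, lies within the daylight-saving period (3 February – 27 September), so Caskir Zone is on daylight time, UTC−09:00.
16:01 UTC − 9h = 07:01 Caskir Zone.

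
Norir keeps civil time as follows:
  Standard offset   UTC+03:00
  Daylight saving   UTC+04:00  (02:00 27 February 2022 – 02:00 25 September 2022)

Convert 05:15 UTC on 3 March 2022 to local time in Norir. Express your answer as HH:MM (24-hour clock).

09:15

At the standard offset (UTC+03:00), 05:15 UTC + 3h = 08:15 Norir standard time.
The standard-time date in Norir, 3 March 2022, falls between 27 February and 25 September, so daylight saving is in effect and Norir is at UTC+04:00.
05:15 UTC + 4h = 09:15 local.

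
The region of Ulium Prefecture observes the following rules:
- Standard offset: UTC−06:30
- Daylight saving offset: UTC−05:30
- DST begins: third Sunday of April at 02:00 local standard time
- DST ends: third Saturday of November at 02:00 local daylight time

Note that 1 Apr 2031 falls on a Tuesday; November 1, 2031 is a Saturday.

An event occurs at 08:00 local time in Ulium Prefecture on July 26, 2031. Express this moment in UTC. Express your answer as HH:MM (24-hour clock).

1 April 2031 is a Tuesday, so the first Sunday is April 6 and the third is April 20.
1 November 2031 is a Saturday, so the first Saturday is November 1 and the third is November 15.
Daylight saving runs 20 April – 15 November; July 26, 2031 is inside that window, so Ulium Prefecture is at UTC−05:30.
08:00 local + 5h30m = 13:30 UTC.

13:30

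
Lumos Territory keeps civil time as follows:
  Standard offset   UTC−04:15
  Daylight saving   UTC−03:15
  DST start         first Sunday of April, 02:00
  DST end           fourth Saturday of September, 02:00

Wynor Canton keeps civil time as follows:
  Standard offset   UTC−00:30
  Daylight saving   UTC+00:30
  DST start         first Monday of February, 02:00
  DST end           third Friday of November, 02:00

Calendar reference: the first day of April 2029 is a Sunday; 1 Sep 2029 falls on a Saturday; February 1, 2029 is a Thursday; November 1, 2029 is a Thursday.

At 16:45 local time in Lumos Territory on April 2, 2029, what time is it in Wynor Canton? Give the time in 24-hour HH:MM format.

1 April 2029 is a Sunday, so the first Sunday is April 1.
1 September 2029 is a Saturday, so the first Saturday is September 1 and the fourth is September 22.
Daylight saving runs 1 April – 22 September; April 2, 2029 is inside that window, so Lumos Territory is at UTC−03:15.
16:45 Lumos Territory + 3h15m = 20:00 UTC.
1 February 2029 is a Thursday, so the first Monday is February 5.
1 November 2029 is a Thursday, so the first Friday is November 2 and the third is November 16.
At the standard offset (UTC−00:30), 20:00 UTC − 0h30m = 19:30 Wynor Canton standard time.
The standard-time date in Wynor Canton, April 2, 2029, lies within the daylight-saving period (5 February – 16 November), so Wynor Canton is on daylight time, UTC+00:30.
20:00 UTC + 0h30m = 20:30 Wynor Canton.

20:30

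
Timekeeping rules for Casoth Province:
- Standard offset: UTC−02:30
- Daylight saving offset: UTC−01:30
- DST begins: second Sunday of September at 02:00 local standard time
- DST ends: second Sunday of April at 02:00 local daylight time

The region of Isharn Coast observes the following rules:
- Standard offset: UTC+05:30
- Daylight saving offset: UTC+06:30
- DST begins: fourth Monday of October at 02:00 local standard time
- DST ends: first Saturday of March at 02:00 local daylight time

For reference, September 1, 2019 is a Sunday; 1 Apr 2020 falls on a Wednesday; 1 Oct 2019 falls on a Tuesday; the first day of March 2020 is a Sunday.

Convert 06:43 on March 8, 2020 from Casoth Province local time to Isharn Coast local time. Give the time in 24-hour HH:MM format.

13:43

1 September 2019 is a Sunday, so the first Sunday is September 1 and the second is September 8.
1 April 2020 is a Wednesday, so the first Sunday is April 5 and the second is April 12.
March 8, 2020 falls between 8 September 2019 and 12 April 2020, so daylight saving is in effect and Casoth Province is at UTC−01:30.
06:43 Casoth Province + 1h30m = 08:13 UTC.
1 October 2019 is a Tuesday, so the first Monday is October 7 and the fourth is October 28.
1 March 2020 is a Sunday, so the first Saturday is March 7.
At the standard offset (UTC+05:30), 08:13 UTC + 5h30m = 13:43 Isharn Coast standard time.
Daylight saving runs 28 October 2019 – 7 March 2020; the standard-time date in Isharn Coast, March 8, 2020, is outside that window, so Isharn Coast is on standard time at UTC+05:30.
08:13 UTC + 5h30m = 13:43 Isharn Coast.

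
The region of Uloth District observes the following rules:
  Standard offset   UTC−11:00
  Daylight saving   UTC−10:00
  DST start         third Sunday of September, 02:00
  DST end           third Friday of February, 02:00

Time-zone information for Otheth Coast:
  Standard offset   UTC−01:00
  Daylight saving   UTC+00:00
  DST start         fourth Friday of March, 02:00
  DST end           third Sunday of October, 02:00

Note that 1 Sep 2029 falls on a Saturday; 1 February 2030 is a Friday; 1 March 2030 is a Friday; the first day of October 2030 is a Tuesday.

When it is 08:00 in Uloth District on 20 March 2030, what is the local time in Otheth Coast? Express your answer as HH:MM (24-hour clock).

1 September 2029 is a Saturday, so the first Sunday is September 2 and the third is September 16.
1 February 2030 is a Friday, so the first Friday is February 1 and the third is February 15.
20 March 2030 is outside the daylight-saving period (16 September 2029 – 15 February 2030), so Uloth District is on standard time, UTC−11:00.
08:00 Uloth District + 11h = 19:00 UTC.
1 March 2030 is a Friday, so the first Friday is March 1 and the fourth is March 22.
1 October 2030 is a Tuesday, so the first Sunday is October 6 and the third is October 20.
At the standard offset (UTC−01:00), 19:00 UTC − 1h = 18:00 Otheth Coast standard time.
Daylight saving runs 22 March – 20 October; the standard-time date in Otheth Coast, 20 March 2030, is outside that window, so Otheth Coast is on standard time at UTC−01:00.
19:00 UTC − 1h = 18:00 Otheth Coast.

18:00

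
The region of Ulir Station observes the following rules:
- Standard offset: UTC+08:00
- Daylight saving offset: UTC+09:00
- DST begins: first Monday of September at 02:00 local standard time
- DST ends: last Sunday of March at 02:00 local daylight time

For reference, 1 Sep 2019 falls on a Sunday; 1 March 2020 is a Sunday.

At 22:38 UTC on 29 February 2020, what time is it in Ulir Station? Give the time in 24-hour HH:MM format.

07:38

1 September 2019 is a Sunday, so the first Monday is September 2.
1 March 2020 is a Sunday, so Sundays fall on 1, 8, 15, 22, 29; the last is March 29.
At the standard offset (UTC+08:00), 22:38 UTC + 8h = 06:38 Ulir Station standard time (rolling into the next day, 1 March 2020).
The standard-time date in Ulir Station, 1 March 2020, falls between 2 September 2019 and 29 March 2020, so daylight saving is in effect and Ulir Station is at UTC+09:00.
22:38 UTC + 9h = 07:38 local (rolling into the next day, 1 March 2020).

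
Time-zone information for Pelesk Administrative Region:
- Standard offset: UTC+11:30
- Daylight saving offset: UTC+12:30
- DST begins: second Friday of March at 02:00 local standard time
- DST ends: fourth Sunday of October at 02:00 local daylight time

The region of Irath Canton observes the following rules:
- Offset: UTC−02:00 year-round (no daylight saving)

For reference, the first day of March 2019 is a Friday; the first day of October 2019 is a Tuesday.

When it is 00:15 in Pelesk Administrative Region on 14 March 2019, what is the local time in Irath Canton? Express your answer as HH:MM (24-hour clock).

1 March 2019 is a Friday, so the first Friday is March 1 and the second is March 8.
1 October 2019 is a Tuesday, so the first Sunday is October 6 and the fourth is October 27.
Daylight saving runs 8 March – 27 October; 14 March 2019 is inside that window, so Pelesk Administrative Region is at UTC+12:30.
00:15 Pelesk Administrative Region − 12h30m = 11:45 UTC (rolling into the previous day, 13 March 2019).
Irath Canton stays on UTC−02:00 all year.
11:45 UTC − 2h = 09:45 Irath Canton.

09:45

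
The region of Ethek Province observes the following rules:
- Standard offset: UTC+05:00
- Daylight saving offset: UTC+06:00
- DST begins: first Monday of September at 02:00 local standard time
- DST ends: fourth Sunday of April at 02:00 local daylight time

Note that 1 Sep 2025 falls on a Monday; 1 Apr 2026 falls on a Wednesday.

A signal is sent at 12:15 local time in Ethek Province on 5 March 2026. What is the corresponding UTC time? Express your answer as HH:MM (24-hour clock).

06:15

1 September 2025 is a Monday, so the first Monday is September 1.
1 April 2026 is a Wednesday, so the first Sunday is April 5 and the fourth is April 26.
5 March 2026 lies within the daylight-saving period (1 September 2025 – 26 April 2026), so Ethek Province is on daylight time, UTC+06:00.
12:15 local − 6h = 06:15 UTC.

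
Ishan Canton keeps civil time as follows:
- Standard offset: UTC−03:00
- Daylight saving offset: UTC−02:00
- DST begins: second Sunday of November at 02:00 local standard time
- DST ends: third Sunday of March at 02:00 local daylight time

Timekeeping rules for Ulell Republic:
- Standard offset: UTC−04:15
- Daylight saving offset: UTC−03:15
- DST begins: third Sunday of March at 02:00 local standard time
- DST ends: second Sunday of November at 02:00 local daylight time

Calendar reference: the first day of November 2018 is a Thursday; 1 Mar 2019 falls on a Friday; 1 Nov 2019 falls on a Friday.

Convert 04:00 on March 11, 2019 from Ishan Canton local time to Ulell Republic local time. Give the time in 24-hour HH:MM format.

1 November 2018 is a Thursday, so the first Sunday is November 4 and the second is November 11.
1 March 2019 is a Friday, so the first Sunday is March 3 and the third is March 17.
March 11, 2019 falls between 11 November 2018 and 17 March 2019, so daylight saving is in effect and Ishan Canton is at UTC−02:00.
04:00 Ishan Canton + 2h = 06:00 UTC.
1 March 2019 is a Friday, so the first Sunday is March 3 and the third is March 17.
1 November 2019 is a Friday, so the first Sunday is November 3 and the second is November 10.
At the standard offset (UTC−04:15), 06:00 UTC − 4h15m = 01:45 Ulell Republic standard time.
The standard-time date in Ulell Republic, March 11, 2019, does not fall between 17 March and 10 November, so daylight saving is not in effect and Ulell Republic is at UTC−04:15.
06:00 UTC − 4h15m = 01:45 Ulell Republic.

01:45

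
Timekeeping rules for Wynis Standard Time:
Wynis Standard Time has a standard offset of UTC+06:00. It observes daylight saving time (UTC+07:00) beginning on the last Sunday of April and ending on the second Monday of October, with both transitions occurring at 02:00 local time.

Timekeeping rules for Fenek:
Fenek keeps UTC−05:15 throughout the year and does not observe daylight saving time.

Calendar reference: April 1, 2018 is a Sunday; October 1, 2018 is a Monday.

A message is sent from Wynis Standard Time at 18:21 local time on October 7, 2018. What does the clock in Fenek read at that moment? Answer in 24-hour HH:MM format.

06:06

1 April 2018 is a Sunday, so Sundays fall on 1, 8, 15, 22, 29; the last is April 29.
1 October 2018 is a Monday, so the first Monday is October 1 and the second is October 8.
October 7, 2018 falls between 29 April and 8 October, so daylight saving is in effect and Wynis Standard Time is at UTC+07:00.
18:21 Wynis Standard Time − 7h = 11:21 UTC.
Fenek stays on UTC−05:15 all year.
11:21 UTC − 5h15m = 06:06 Fenek.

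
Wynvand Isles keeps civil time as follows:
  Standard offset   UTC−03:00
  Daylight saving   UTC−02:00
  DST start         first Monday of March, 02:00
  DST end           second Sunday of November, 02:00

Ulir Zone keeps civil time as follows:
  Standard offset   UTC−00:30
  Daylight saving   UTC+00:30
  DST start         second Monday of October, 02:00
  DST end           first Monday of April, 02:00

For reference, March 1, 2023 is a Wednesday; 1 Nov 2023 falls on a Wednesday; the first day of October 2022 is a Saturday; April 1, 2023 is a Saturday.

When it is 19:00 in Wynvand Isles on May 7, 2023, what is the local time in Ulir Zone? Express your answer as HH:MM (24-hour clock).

1 March 2023 is a Wednesday, so the first Monday is March 6.
1 November 2023 is a Wednesday, so the first Sunday is November 5 and the second is November 12.
May 7, 2023 falls between 6 March and 12 November, so daylight saving is in effect and Wynvand Isles is at UTC−02:00.
19:00 Wynvand Isles + 2h = 21:00 UTC.
1 October 2022 is a Saturday, so the first Monday is October 3 and the second is October 10.
1 April 2023 is a Saturday, so the first Monday is April 3.
At the standard offset (UTC−00:30), 21:00 UTC − 0h30m = 20:30 Ulir Zone standard time.
The standard-time date in Ulir Zone, May 7, 2023, is outside the daylight-saving period (10 October 2022 – 3 April 2023), so Ulir Zone is on standard time, UTC−00:30.
21:00 UTC − 0h30m = 20:30 Ulir Zone.

20:30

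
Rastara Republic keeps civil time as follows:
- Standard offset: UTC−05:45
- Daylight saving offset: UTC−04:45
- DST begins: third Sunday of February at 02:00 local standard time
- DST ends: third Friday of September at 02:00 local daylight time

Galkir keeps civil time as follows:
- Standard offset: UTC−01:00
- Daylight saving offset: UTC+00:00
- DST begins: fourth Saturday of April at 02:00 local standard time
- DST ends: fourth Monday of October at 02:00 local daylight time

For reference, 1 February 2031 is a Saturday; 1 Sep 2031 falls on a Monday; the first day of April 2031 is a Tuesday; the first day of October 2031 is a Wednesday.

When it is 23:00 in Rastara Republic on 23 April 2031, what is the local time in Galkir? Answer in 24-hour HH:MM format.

02:45

1 February 2031 is a Saturday, so the first Sunday is February 2 and the third is February 16.
1 September 2031 is a Monday, so the first Friday is September 5 and the third is September 19.
23 April 2031 falls between 16 February and 19 September, so daylight saving is in effect and Rastara Republic is at UTC−04:45.
23:00 Rastara Republic + 4h45m = 03:45 UTC (rolling into the next day, 24 April 2031).
1 April 2031 is a Tuesday, so the first Saturday is April 5 and the fourth is April 26.
1 October 2031 is a Wednesday, so the first Monday is October 6 and the fourth is October 27.
At the standard offset (UTC−01:00), 03:45 UTC − 1h = 02:45 Galkir standard time.
The standard-time date in Galkir, 24 April 2031, does not fall between 26 April and 27 October, so daylight saving is not in effect and Galkir is at UTC−01:00.
03:45 UTC − 1h = 02:45 Galkir.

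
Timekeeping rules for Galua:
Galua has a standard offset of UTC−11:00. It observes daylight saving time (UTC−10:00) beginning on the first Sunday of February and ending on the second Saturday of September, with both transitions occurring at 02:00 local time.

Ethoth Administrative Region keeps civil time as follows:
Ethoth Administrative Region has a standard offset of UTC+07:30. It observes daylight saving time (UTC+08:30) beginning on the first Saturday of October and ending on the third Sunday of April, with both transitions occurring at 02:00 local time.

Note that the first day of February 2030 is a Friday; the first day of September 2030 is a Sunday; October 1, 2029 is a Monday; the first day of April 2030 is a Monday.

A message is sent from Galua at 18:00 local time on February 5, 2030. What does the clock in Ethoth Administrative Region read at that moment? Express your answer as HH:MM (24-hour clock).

1 February 2030 is a Friday, so the first Sunday is February 3.
1 September 2030 is a Sunday, so the first Saturday is September 7 and the second is September 14.
February 5, 2030 lies within the daylight-saving period (3 February – 14 September), so Galua is on daylight time, UTC−10:00.
18:00 Galua + 10h = 04:00 UTC (rolling into the next day, 6 February 2030).
1 October 2029 is a Monday, so the first Saturday is October 6.
1 April 2030 is a Monday, so the first Sunday is April 7 and the third is April 21.
At the standard offset (UTC+07:30), 04:00 UTC + 7h30m = 11:30 Ethoth Administrative Region standard time.
The standard-time date in Ethoth Administrative Region, February 6, 2030, falls between 6 October 2029 and 21 April 2030, so daylight saving is in effect and Ethoth Administrative Region is at UTC+08:30.
04:00 UTC + 8h30m = 12:30 Ethoth Administrative Region.

12:30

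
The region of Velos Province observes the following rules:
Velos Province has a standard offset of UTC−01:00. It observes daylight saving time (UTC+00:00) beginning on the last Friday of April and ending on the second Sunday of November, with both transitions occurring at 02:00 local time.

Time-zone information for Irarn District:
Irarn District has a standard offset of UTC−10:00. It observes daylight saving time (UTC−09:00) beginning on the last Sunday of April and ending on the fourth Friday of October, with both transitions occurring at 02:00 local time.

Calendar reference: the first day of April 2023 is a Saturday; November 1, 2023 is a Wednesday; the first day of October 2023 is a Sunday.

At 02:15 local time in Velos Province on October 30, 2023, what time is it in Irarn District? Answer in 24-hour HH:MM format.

16:15

1 April 2023 is a Saturday, so Fridays fall on 7, 14, 21, 28; the last is April 28.
1 November 2023 is a Wednesday, so the first Sunday is November 5 and the second is November 12.
Daylight saving runs 28 April – 12 November; October 30, 2023 is inside that window, so Velos Province is at UTC+00:00.
02:15 Velos Province − 0h = 02:15 UTC.
1 April 2023 is a Saturday, so Sundays fall on 2, 9, 16, 23, 30; the last is April 30.
1 October 2023 is a Sunday, so the first Friday is October 6 and the fourth is October 27.
At the standard offset (UTC−10:00), 02:15 UTC − 10h = 16:15 Irarn District standard time (rolling into the previous day, 29 October 2023).
Daylight saving runs 30 April – 27 October; the standard-time date in Irarn District, October 29, 2023, is outside that window, so Irarn District is on standard time at UTC−10:00.
02:15 UTC − 10h = 16:15 Irarn District (rolling into the previous day, 29 October 2023).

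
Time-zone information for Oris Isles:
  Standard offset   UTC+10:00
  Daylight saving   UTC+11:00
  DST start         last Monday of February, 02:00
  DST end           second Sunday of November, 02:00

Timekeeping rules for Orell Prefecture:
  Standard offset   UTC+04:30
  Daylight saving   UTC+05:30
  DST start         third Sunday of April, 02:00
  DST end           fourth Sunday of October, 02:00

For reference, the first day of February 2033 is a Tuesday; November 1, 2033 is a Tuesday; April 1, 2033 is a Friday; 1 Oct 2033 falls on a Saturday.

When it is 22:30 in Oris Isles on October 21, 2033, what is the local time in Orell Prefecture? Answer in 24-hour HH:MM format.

1 February 2033 is a Tuesday, so Mondays fall on 7, 14, 21, 28; the last is February 28.
1 November 2033 is a Tuesday, so the first Sunday is November 6 and the second is November 13.
Daylight saving runs 28 February – 13 November; October 21, 2033 is inside that window, so Oris Isles is at UTC+11:00.
22:30 Oris Isles − 11h = 11:30 UTC.
1 April 2033 is a Friday, so the first Sunday is April 3 and the third is April 17.
1 October 2033 is a Saturday, so the first Sunday is October 2 and the fourth is October 23.
At the standard offset (UTC+04:30), 11:30 UTC + 4h30m = 16:00 Orell Prefecture standard time.
The standard-time date in Orell Prefecture, October 21, 2033, lies within the daylight-saving period (17 April – 23 October), so Orell Prefecture is on daylight time, UTC+05:30.
11:30 UTC + 5h30m = 17:00 Orell Prefecture.

17:00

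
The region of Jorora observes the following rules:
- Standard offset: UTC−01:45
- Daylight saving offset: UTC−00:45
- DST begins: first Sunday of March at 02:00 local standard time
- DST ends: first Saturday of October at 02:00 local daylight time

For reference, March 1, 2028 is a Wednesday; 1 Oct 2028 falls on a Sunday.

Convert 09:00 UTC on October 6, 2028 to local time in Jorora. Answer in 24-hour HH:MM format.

1 March 2028 is a Wednesday, so the first Sunday is March 5.
1 October 2028 is a Sunday, so the first Saturday is October 7.
At the standard offset (UTC−01:45), 09:00 UTC − 1h45m = 07:15 Jorora standard time.
The standard-time date in Jorora, October 6, 2028, lies within the daylight-saving period (5 March – 7 October), so Jorora is on daylight time, UTC−00:45.
09:00 UTC − 0h45m = 08:15 local.

08:15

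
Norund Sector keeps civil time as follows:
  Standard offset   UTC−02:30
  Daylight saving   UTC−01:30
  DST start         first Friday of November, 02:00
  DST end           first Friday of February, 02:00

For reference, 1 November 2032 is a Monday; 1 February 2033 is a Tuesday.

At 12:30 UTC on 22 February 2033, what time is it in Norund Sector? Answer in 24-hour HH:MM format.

1 November 2032 is a Monday, so the first Friday is November 5.
1 February 2033 is a Tuesday, so the first Friday is February 4.
At the standard offset (UTC−02:30), 12:30 UTC − 2h30m = 10:00 Norund Sector standard time.
The standard-time date in Norund Sector, 22 February 2033, does not fall between 5 November 2032 and 4 February 2033, so daylight saving is not in effect and Norund Sector is at UTC−02:30.
12:30 UTC − 2h30m = 10:00 local.

10:00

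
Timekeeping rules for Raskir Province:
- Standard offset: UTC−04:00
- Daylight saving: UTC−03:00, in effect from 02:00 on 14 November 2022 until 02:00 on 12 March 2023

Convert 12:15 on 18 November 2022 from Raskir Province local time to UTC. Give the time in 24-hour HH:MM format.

Daylight saving runs 14 November 2022 – 12 March 2023; 18 November 2022 is inside that window, so Raskir Province is at UTC−03:00.
12:15 local + 3h = 15:15 UTC.

15:15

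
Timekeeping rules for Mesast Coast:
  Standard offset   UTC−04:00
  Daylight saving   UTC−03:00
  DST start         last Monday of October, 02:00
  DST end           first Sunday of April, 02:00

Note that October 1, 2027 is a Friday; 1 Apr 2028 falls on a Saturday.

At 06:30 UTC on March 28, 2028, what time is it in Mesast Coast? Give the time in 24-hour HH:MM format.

1 October 2027 is a Friday, so Mondays fall on 4, 11, 18, 25; the last is October 25.
1 April 2028 is a Saturday, so the first Sunday is April 2.
At the standard offset (UTC−04:00), 06:30 UTC − 4h = 02:30 Mesast Coast standard time.
The standard-time date in Mesast Coast, March 28, 2028, falls between 25 October 2027 and 2 April 2028, so daylight saving is in effect and Mesast Coast is at UTC−03:00.
06:30 UTC − 3h = 03:30 local.

03:30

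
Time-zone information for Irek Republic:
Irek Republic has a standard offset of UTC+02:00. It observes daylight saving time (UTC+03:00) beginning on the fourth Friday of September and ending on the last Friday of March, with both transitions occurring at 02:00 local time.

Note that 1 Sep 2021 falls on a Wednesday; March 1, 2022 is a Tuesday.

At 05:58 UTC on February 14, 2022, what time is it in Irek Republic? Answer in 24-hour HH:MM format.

08:58

1 September 2021 is a Wednesday, so the first Friday is September 3 and the fourth is September 24.
1 March 2022 is a Tuesday, so Fridays fall on 4, 11, 18, 25; the last is March 25.
At the standard offset (UTC+02:00), 05:58 UTC + 2h = 07:58 Irek Republic standard time.
The standard-time date in Irek Republic, February 14, 2022, lies within the daylight-saving period (24 September 2021 – 25 March 2022), so Irek Republic is on daylight time, UTC+03:00.
05:58 UTC + 3h = 08:58 local.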